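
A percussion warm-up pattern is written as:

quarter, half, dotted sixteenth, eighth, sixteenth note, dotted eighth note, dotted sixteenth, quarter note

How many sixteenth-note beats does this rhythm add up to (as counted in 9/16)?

25

One sixteenth-note beat = 2 thirty-second notes.
Convert each value to thirty-second notes: quarter = 8; half = 16; dotted sixteenth = 3; eighth = 4; sixteenth note = 2; dotted eighth note = 6; dotted sixteenth = 3; quarter note = 8.
Sum: 8 + 16 + 3 + 4 + 2 + 6 + 3 + 8 = 50.
50 ÷ 2 = 25 beats.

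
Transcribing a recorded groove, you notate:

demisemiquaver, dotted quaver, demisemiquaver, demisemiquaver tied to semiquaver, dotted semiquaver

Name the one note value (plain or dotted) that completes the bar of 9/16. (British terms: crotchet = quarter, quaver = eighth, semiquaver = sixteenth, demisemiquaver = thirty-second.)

eighth note

The bar of 9/16 = 18 thirty-second notes.
Each duration in thirty-second notes: demisemiquaver = 1; dotted quaver = 6; demisemiquaver = 1; demisemiquaver tied to semiquaver (demisemiquaver + semiquaver) = 3; dotted semiquaver = 3.
Altogether 1 + 6 + 1 + 3 + 3 = 14.
Remaining: 18 − 14 = 4 thirty-second notes, which is a eighth note.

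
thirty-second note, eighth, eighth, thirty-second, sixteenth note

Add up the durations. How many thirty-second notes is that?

12

Express everything in thirty-second notes: thirty-second note = 1; eighth = 4; eighth = 4; thirty-second = 1; sixteenth note = 2.
Adding: 1 + 4 + 4 + 1 + 2 = 12 thirty-second notes.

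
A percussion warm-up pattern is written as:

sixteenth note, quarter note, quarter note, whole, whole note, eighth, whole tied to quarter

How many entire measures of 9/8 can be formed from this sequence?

One bar of 9/8 = 18 sixteenth notes.
Working in sixteenth notes: sixteenth note = 1; quarter note = 4; quarter note = 4; whole = 16; whole note = 16; eighth = 2; whole tied to quarter (whole + quarter) = 20.
Altogether 1 + 4 + 4 + 16 + 16 + 2 + 20 = 63.
63 ÷ 18 = 3 complete bars with 9 left over.

3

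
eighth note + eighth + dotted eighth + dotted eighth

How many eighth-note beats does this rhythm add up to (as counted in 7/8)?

One eighth-note beat = 2 sixteenth notes.
Working in sixteenth notes: eighth note = 2; eighth = 2; dotted eighth = 3; dotted eighth = 3.
Altogether 2 + 2 + 3 + 3 = 10.
10 ÷ 2 = 5 beats.

5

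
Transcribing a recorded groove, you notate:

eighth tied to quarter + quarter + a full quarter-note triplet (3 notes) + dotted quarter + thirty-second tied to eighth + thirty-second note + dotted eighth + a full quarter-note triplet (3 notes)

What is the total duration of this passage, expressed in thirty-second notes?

76

Express everything in thirty-second notes: eighth tied to quarter (eighth + quarter) = 12; quarter = 8; a full quarter-note triplet (3 notes) (three triplet quarters span one half) = 16; dotted quarter = 12; thirty-second tied to eighth (thirty-second + eighth) = 5; thirty-second note = 1; dotted eighth = 6; a full quarter-note triplet (3 notes) (three triplet quarters span one half) = 16.
Altogether 12 + 8 + 16 + 12 + 5 + 1 + 6 + 16 = 76 thirty-second notes.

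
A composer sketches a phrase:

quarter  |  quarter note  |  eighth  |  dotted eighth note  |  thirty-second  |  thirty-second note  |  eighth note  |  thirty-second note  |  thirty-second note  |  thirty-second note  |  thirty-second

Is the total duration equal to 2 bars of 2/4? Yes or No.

One bar of 2/4 = 16 thirty-second notes, so 2 bars = 32.
Working in thirty-second notes: quarter = 8; quarter note = 8; eighth = 4; dotted eighth note = 6; thirty-second = 1; thirty-second note = 1; eighth note = 4; thirty-second note = 1; thirty-second note = 1; thirty-second note = 1; thirty-second = 1.
Adding: 8 + 8 + 4 + 6 + 1 + 1 + 4 + 1 + 1 + 1 + 1 = 36.
36 exceeds 32, so the answer is No.

No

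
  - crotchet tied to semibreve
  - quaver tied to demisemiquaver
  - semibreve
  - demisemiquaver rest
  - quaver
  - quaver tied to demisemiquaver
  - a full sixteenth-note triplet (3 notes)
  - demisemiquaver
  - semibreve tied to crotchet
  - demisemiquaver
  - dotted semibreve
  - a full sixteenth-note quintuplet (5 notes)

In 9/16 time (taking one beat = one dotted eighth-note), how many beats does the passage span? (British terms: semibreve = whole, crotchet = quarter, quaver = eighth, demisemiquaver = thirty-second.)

31.5

One dotted eighth-note beat = 6 thirty-second notes.
Convert each value to thirty-second notes: crotchet tied to semibreve (crotchet + semibreve) = 40; quaver tied to demisemiquaver (quaver + demisemiquaver) = 5; semibreve = 32; demisemiquaver rest = 1; quaver = 4; quaver tied to demisemiquaver (quaver + demisemiquaver) = 5; a full sixteenth-note triplet (3 notes) (three triplet sixteenths span one eighth) = 4; demisemiquaver = 1; semibreve tied to crotchet (semibreve + crotchet) = 40; demisemiquaver = 1; dotted semibreve = 48; a full sixteenth-note quintuplet (5 notes) (five quintuplet sixteenths span one quarter) = 8.
Sum: 40 + 5 + 32 + 1 + 4 + 5 + 4 + 1 + 40 + 1 + 48 + 8 = 189.
189 ÷ 6 = 31.5 beats.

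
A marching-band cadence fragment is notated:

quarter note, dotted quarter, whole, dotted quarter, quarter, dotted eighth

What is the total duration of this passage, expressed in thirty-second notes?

Working in thirty-second notes: quarter note = 8; dotted quarter = 12; whole = 32; dotted quarter = 12; quarter = 8; dotted eighth = 6.
Sum: 8 + 12 + 32 + 12 + 8 + 6 = 78 thirty-second notes.

78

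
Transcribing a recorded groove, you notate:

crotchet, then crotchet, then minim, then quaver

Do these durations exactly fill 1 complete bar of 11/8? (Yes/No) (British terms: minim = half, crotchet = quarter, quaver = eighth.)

No

One bar of 11/8 = 11 eighth notes.
Each duration in eighth notes: crotchet = 2; crotchet = 2; minim = 4; quaver = 1.
Adding: 2 + 2 + 4 + 1 = 9.
9 falls short of 11, so the answer is No.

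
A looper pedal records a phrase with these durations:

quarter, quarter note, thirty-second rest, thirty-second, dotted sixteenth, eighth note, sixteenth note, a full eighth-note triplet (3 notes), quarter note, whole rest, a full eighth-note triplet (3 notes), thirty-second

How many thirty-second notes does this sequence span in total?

Convert each value to thirty-second notes: quarter = 8; quarter note = 8; thirty-second rest = 1; thirty-second = 1; dotted sixteenth = 3; eighth note = 4; sixteenth note = 2; a full eighth-note triplet (3 notes) (three triplet eighths span one quarter) = 8; quarter note = 8; whole rest = 32; a full eighth-note triplet (3 notes) (three triplet eighths span one quarter) = 8; thirty-second = 1.
Sum: 8 + 8 + 1 + 1 + 3 + 4 + 2 + 8 + 8 + 32 + 8 + 1 = 84 thirty-second notes.

84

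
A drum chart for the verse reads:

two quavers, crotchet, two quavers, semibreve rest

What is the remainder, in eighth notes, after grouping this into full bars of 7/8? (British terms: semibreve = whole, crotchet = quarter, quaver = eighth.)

One bar of 7/8 = 7 eighth notes.
Working in eighth notes: quaver = 1; quaver = 1; crotchet = 2; quaver = 1; quaver = 1; semibreve rest = 8.
Adding: 1 + 1 + 2 + 1 + 1 + 8 = 14.
14 ÷ 7 = 2 complete bars with 0 eighth notes remaining.

0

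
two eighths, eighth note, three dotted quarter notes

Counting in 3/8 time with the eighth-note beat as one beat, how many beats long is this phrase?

One eighth-note beat = 2 sixteenth notes.
Express everything in sixteenth notes: eighth = 2; eighth = 2; eighth note = 2; dotted quarter note = 6; dotted quarter note = 6; dotted quarter note = 6.
Total: 2 + 2 + 2 + 6 + 6 + 6 = 24.
24 ÷ 2 = 12 beats.

12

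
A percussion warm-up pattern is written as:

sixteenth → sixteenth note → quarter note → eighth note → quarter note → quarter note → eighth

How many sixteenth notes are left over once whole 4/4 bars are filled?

One bar of 4/4 = 16 sixteenth notes.
Each duration in sixteenth notes: sixteenth = 1; sixteenth note = 1; quarter note = 4; eighth note = 2; quarter note = 4; quarter note = 4; eighth = 2.
Adding: 1 + 1 + 4 + 2 + 4 + 4 + 2 = 18.
18 ÷ 16 = 1 complete bar with 2 sixteenth notes remaining.

2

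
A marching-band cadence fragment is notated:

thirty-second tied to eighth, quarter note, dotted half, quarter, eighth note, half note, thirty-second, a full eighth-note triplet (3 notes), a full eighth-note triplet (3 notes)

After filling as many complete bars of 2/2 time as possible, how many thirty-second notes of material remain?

One bar of 2/2 = 32 thirty-second notes.
Convert each value to thirty-second notes: thirty-second tied to eighth (thirty-second + eighth) = 5; quarter note = 8; dotted half = 24; quarter = 8; eighth note = 4; half note = 16; thirty-second = 1; a full eighth-note triplet (3 notes) (three triplet eighths span one quarter) = 8; a full eighth-note triplet (3 notes) (three triplet eighths span one quarter) = 8.
Sum: 5 + 8 + 24 + 8 + 4 + 16 + 1 + 8 + 8 = 82.
82 ÷ 32 = 2 complete bars with 18 thirty-second notes remaining.

18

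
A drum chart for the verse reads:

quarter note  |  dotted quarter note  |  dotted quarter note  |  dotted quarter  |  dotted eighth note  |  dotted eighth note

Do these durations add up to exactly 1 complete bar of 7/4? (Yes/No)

Yes

One bar of 7/4 = 28 sixteenth notes.
Express everything in sixteenth notes: quarter note = 4; dotted quarter note = 6; dotted quarter note = 6; dotted quarter = 6; dotted eighth note = 3; dotted eighth note = 3.
Adding: 4 + 6 + 6 + 6 + 3 + 3 = 28.
28 equals 28, so the answer is Yes.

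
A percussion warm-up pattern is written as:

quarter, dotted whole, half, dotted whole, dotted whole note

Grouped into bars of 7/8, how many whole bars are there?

One bar of 7/8 = 7 eighth notes.
Express everything in eighth notes: quarter = 2; dotted whole = 12; half = 4; dotted whole = 12; dotted whole note = 12.
Sum: 2 + 12 + 4 + 12 + 12 = 42.
42 ÷ 7 = 6 complete bars with 0 left over.

6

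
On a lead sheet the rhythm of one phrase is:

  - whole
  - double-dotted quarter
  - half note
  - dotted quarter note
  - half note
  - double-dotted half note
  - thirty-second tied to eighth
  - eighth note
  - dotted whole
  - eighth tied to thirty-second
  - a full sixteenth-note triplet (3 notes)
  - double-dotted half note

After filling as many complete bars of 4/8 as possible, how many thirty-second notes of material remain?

One bar of 4/8 = 16 thirty-second notes.
Convert each value to thirty-second notes: whole = 32; double-dotted quarter = 14; half note = 16; dotted quarter note = 12; half note = 16; double-dotted half note = 28; thirty-second tied to eighth (thirty-second + eighth) = 5; eighth note = 4; dotted whole = 48; eighth tied to thirty-second (eighth + thirty-second) = 5; a full sixteenth-note triplet (3 notes) (three triplet sixteenths span one eighth) = 4; double-dotted half note = 28.
Total: 32 + 14 + 16 + 12 + 16 + 28 + 5 + 4 + 48 + 5 + 4 + 28 = 212.
212 ÷ 16 = 13 complete bars with 4 thirty-second notes remaining.

4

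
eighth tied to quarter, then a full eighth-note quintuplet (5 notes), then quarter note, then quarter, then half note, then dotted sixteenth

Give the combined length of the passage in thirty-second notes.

63

Each duration in thirty-second notes: eighth tied to quarter (eighth + quarter) = 12; a full eighth-note quintuplet (5 notes) (five quintuplet eighths span one half) = 16; quarter note = 8; quarter = 8; half note = 16; dotted sixteenth = 3.
Altogether 12 + 16 + 8 + 8 + 16 + 3 = 63 thirty-second notes.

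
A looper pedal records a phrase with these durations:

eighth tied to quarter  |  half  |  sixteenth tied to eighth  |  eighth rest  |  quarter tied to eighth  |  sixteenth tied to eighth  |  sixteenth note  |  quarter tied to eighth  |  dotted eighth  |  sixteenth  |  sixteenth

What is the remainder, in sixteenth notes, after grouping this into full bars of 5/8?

0

One bar of 5/8 = 10 sixteenth notes.
Working in sixteenth notes: eighth tied to quarter (eighth + quarter) = 6; half = 8; sixteenth tied to eighth (sixteenth + eighth) = 3; eighth rest = 2; quarter tied to eighth (quarter + eighth) = 6; sixteenth tied to eighth (sixteenth + eighth) = 3; sixteenth note = 1; quarter tied to eighth (quarter + eighth) = 6; dotted eighth = 3; sixteenth = 1; sixteenth = 1.
Altogether 6 + 8 + 3 + 2 + 6 + 3 + 1 + 6 + 3 + 1 + 1 = 40.
40 ÷ 10 = 4 complete bars with 0 sixteenth notes remaining.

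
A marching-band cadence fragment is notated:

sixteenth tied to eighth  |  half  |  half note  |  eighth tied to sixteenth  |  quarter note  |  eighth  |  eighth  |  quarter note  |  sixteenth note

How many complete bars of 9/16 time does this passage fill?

3

One bar of 9/16 = 9 sixteenth notes.
In sixteenth notes: sixteenth tied to eighth (sixteenth + eighth) = 3; half = 8; half note = 8; eighth tied to sixteenth (eighth + sixteenth) = 3; quarter note = 4; eighth = 2; eighth = 2; quarter note = 4; sixteenth note = 1.
Sum: 3 + 8 + 8 + 3 + 4 + 2 + 2 + 4 + 1 = 35.
35 ÷ 9 = 3 complete bars with 8 left over.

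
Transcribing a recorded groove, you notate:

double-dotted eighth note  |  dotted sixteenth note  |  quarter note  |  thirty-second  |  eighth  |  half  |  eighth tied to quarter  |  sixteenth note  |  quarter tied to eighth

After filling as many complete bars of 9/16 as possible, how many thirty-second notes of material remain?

11

One bar of 9/16 = 18 thirty-second notes.
Convert each value to thirty-second notes: double-dotted eighth note = 7; dotted sixteenth note = 3; quarter note = 8; thirty-second = 1; eighth = 4; half = 16; eighth tied to quarter (eighth + quarter) = 12; sixteenth note = 2; quarter tied to eighth (quarter + eighth) = 12.
Adding: 7 + 3 + 8 + 1 + 4 + 16 + 12 + 2 + 12 = 65.
65 ÷ 18 = 3 complete bars with 11 thirty-second notes remaining.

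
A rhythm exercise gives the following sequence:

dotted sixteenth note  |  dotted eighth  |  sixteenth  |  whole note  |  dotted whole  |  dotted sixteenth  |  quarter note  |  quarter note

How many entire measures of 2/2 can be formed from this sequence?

One bar of 2/2 = 32 thirty-second notes.
Each duration in thirty-second notes: dotted sixteenth note = 3; dotted eighth = 6; sixteenth = 2; whole note = 32; dotted whole = 48; dotted sixteenth = 3; quarter note = 8; quarter note = 8.
Total: 3 + 6 + 2 + 32 + 48 + 3 + 8 + 8 = 110.
110 ÷ 32 = 3 complete bars with 14 left over.

3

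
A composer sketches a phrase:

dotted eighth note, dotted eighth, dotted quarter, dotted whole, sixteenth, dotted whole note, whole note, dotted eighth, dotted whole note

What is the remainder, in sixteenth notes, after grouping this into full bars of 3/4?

8

One bar of 3/4 = 12 sixteenth notes.
Each duration in sixteenth notes: dotted eighth note = 3; dotted eighth = 3; dotted quarter = 6; dotted whole = 24; sixteenth = 1; dotted whole note = 24; whole note = 16; dotted eighth = 3; dotted whole note = 24.
Altogether 3 + 3 + 6 + 24 + 1 + 24 + 16 + 3 + 24 = 104.
104 ÷ 12 = 8 complete bars with 8 sixteenth notes remaining.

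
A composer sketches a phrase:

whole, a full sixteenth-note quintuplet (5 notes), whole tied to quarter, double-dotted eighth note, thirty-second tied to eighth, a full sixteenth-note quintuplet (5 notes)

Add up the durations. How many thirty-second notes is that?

100

Working in thirty-second notes: whole = 32; a full sixteenth-note quintuplet (5 notes) (five quintuplet sixteenths span one quarter) = 8; whole tied to quarter (whole + quarter) = 40; double-dotted eighth note = 7; thirty-second tied to eighth (thirty-second + eighth) = 5; a full sixteenth-note quintuplet (5 notes) (five quintuplet sixteenths span one quarter) = 8.
Altogether 32 + 8 + 40 + 7 + 5 + 8 = 100 thirty-second notes.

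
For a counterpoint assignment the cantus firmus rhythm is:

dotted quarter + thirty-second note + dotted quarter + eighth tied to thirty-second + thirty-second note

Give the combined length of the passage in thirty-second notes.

31

Each duration in thirty-second notes: dotted quarter = 12; thirty-second note = 1; dotted quarter = 12; eighth tied to thirty-second (eighth + thirty-second) = 5; thirty-second note = 1.
Altogether 12 + 1 + 12 + 5 + 1 = 31 thirty-second notes.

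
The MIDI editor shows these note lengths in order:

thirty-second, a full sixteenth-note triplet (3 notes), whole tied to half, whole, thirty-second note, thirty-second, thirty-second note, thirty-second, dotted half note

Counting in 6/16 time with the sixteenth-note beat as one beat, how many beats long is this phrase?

56.5

One sixteenth-note beat = 2 thirty-second notes.
Each duration in thirty-second notes: thirty-second = 1; a full sixteenth-note triplet (3 notes) (three triplet sixteenths span one eighth) = 4; whole tied to half (whole + half) = 48; whole = 32; thirty-second note = 1; thirty-second = 1; thirty-second note = 1; thirty-second = 1; dotted half note = 24.
Sum: 1 + 4 + 48 + 32 + 1 + 1 + 1 + 1 + 24 = 113.
113 ÷ 2 = 56.5 beats.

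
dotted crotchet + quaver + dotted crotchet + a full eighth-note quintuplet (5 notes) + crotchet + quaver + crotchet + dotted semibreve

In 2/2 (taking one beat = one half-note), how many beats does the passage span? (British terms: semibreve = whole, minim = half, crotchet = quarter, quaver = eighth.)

One half-note beat = 4 eighth notes.
Each duration in eighth notes: dotted crotchet = 3; quaver = 1; dotted crotchet = 3; a full eighth-note quintuplet (5 notes) (five quintuplet eighths span one half) = 4; crotchet = 2; quaver = 1; crotchet = 2; dotted semibreve = 12.
Sum: 3 + 1 + 3 + 4 + 2 + 1 + 2 + 12 = 28.
28 ÷ 4 = 7 beats.

7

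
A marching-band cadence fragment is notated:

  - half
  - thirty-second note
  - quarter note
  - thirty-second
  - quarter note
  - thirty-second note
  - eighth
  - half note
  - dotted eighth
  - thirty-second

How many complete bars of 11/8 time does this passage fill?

One bar of 11/8 = 44 thirty-second notes.
In thirty-second notes: half = 16; thirty-second note = 1; quarter note = 8; thirty-second = 1; quarter note = 8; thirty-second note = 1; eighth = 4; half note = 16; dotted eighth = 6; thirty-second = 1.
Sum: 16 + 1 + 8 + 1 + 8 + 1 + 4 + 16 + 6 + 1 = 62.
62 ÷ 44 = 1 complete bar with 18 left over.

1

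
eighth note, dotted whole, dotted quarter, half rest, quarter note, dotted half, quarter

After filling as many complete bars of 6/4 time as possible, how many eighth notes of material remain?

6

One bar of 6/4 = 12 eighth notes.
In eighth notes: eighth note = 1; dotted whole = 12; dotted quarter = 3; half rest = 4; quarter note = 2; dotted half = 6; quarter = 2.
Total: 1 + 12 + 3 + 4 + 2 + 6 + 2 = 30.
30 ÷ 12 = 2 complete bars with 6 eighth notes remaining.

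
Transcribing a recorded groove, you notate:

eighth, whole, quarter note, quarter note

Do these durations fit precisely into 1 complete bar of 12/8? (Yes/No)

One bar of 12/8 = 12 eighth notes.
Working in eighth notes: eighth = 1; whole = 8; quarter note = 2; quarter note = 2.
Altogether 1 + 8 + 2 + 2 = 13.
13 exceeds 12, so the answer is No.

No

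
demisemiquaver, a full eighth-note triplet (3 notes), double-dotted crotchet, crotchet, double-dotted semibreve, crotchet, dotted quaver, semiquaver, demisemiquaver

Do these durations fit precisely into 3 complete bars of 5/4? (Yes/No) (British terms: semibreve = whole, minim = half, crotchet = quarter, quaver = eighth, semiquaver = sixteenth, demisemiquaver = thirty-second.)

One bar of 5/4 = 40 thirty-second notes, so 3 bars = 120.
Each duration in thirty-second notes: demisemiquaver = 1; a full eighth-note triplet (3 notes) (three triplet eighths span one quarter) = 8; double-dotted crotchet = 14; crotchet = 8; double-dotted semibreve = 56; crotchet = 8; dotted quaver = 6; semiquaver = 2; demisemiquaver = 1.
Sum: 1 + 8 + 14 + 8 + 56 + 8 + 6 + 2 + 1 = 104.
104 falls short of 120, so the answer is No.

No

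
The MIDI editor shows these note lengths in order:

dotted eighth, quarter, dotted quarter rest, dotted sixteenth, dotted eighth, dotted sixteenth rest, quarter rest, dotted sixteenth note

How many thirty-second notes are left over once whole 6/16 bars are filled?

1

One bar of 6/16 = 12 thirty-second notes.
In thirty-second notes: dotted eighth = 6; quarter = 8; dotted quarter rest = 12; dotted sixteenth = 3; dotted eighth = 6; dotted sixteenth rest = 3; quarter rest = 8; dotted sixteenth note = 3.
Sum: 6 + 8 + 12 + 3 + 6 + 3 + 8 + 3 = 49.
49 ÷ 12 = 4 complete bars with 1 thirty-second note remaining.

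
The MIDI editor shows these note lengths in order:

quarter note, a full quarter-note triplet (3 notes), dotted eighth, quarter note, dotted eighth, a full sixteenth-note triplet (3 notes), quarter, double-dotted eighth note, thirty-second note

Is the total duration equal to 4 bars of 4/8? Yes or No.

Yes

One bar of 4/8 = 16 thirty-second notes, so 4 bars = 64.
Working in thirty-second notes: quarter note = 8; a full quarter-note triplet (3 notes) (three triplet quarters span one half) = 16; dotted eighth = 6; quarter note = 8; dotted eighth = 6; a full sixteenth-note triplet (3 notes) (three triplet sixteenths span one eighth) = 4; quarter = 8; double-dotted eighth note = 7; thirty-second note = 1.
Adding: 8 + 16 + 6 + 8 + 6 + 4 + 8 + 7 + 1 = 64.
64 equals 64, so the answer is Yes.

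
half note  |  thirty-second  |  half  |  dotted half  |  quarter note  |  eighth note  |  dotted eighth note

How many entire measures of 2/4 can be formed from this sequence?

One bar of 2/4 = 16 thirty-second notes.
Convert each value to thirty-second notes: half note = 16; thirty-second = 1; half = 16; dotted half = 24; quarter note = 8; eighth note = 4; dotted eighth note = 6.
Sum: 16 + 1 + 16 + 24 + 8 + 4 + 6 = 75.
75 ÷ 16 = 4 complete bars with 11 left over.

4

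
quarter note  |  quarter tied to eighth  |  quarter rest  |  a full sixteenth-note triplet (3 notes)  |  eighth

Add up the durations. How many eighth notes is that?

9

Each duration in eighth notes: quarter note = 2; quarter tied to eighth (quarter + eighth) = 3; quarter rest = 2; a full sixteenth-note triplet (3 notes) (three triplet sixteenths span one eighth) = 1; eighth = 1.
Altogether 2 + 3 + 2 + 1 + 1 = 9 eighth notes.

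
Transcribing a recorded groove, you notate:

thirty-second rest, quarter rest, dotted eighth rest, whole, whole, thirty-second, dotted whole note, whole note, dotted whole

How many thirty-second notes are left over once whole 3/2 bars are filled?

One bar of 3/2 = 48 thirty-second notes.
Working in thirty-second notes: thirty-second rest = 1; quarter rest = 8; dotted eighth rest = 6; whole = 32; whole = 32; thirty-second = 1; dotted whole note = 48; whole note = 32; dotted whole = 48.
Sum: 1 + 8 + 6 + 32 + 32 + 1 + 48 + 32 + 48 = 208.
208 ÷ 48 = 4 complete bars with 16 thirty-second notes remaining.

16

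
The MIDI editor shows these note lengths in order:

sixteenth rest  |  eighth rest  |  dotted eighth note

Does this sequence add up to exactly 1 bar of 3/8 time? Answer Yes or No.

One bar of 3/8 = 6 sixteenth notes.
In sixteenth notes: sixteenth rest = 1; eighth rest = 2; dotted eighth note = 3.
Total: 1 + 2 + 3 = 6.
6 equals 6, so the answer is Yes.

Yes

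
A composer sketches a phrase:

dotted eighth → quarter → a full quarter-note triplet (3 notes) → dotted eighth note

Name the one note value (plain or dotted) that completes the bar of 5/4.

eighth note

The bar of 5/4 = 20 sixteenth notes.
Convert each value to sixteenth notes: dotted eighth = 3; quarter = 4; a full quarter-note triplet (3 notes) (three triplet quarters span one half) = 8; dotted eighth note = 3.
Total: 3 + 4 + 8 + 3 = 18.
Remaining: 20 − 18 = 2 sixteenth notes, which is a eighth note.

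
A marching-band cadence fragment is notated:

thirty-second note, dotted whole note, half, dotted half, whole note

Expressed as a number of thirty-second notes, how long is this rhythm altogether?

121

In thirty-second notes: thirty-second note = 1; dotted whole note = 48; half = 16; dotted half = 24; whole note = 32.
Adding: 1 + 48 + 16 + 24 + 32 = 121 thirty-second notes.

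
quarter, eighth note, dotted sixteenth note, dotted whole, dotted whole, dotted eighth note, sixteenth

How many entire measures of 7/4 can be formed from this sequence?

2

One bar of 7/4 = 56 thirty-second notes.
In thirty-second notes: quarter = 8; eighth note = 4; dotted sixteenth note = 3; dotted whole = 48; dotted whole = 48; dotted eighth note = 6; sixteenth = 2.
Total: 8 + 4 + 3 + 48 + 48 + 6 + 2 = 119.
119 ÷ 56 = 2 complete bars with 7 left over.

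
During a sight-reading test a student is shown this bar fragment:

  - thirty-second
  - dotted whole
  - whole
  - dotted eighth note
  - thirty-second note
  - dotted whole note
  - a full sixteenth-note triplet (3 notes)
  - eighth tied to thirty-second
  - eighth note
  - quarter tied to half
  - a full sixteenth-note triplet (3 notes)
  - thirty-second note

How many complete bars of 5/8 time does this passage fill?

8

One bar of 5/8 = 20 thirty-second notes.
Express everything in thirty-second notes: thirty-second = 1; dotted whole = 48; whole = 32; dotted eighth note = 6; thirty-second note = 1; dotted whole note = 48; a full sixteenth-note triplet (3 notes) (three triplet sixteenths span one eighth) = 4; eighth tied to thirty-second (eighth + thirty-second) = 5; eighth note = 4; quarter tied to half (quarter + half) = 24; a full sixteenth-note triplet (3 notes) (three triplet sixteenths span one eighth) = 4; thirty-second note = 1.
Adding: 1 + 48 + 32 + 6 + 1 + 48 + 4 + 5 + 4 + 24 + 4 + 1 = 178.
178 ÷ 20 = 8 complete bars with 18 left over.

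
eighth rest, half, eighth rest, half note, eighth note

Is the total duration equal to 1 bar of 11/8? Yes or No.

One bar of 11/8 = 11 eighth notes.
Express everything in eighth notes: eighth rest = 1; half = 4; eighth rest = 1; half note = 4; eighth note = 1.
Sum: 1 + 4 + 1 + 4 + 1 = 11.
11 equals 11, so the answer is Yes.

Yes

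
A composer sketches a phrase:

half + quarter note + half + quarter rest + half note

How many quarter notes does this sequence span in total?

8

Each duration in quarter notes: half = 2; quarter note = 1; half = 2; quarter rest = 1; half note = 2.
Total: 2 + 1 + 2 + 1 + 2 = 8 quarter notes.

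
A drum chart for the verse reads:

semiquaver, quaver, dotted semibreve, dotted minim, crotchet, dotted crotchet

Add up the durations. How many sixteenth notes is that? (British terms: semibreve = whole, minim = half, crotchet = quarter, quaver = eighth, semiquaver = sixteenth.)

In sixteenth notes: semiquaver = 1; quaver = 2; dotted semibreve = 24; dotted minim = 12; crotchet = 4; dotted crotchet = 6.
Total: 1 + 2 + 24 + 12 + 4 + 6 = 49 sixteenth notes.

49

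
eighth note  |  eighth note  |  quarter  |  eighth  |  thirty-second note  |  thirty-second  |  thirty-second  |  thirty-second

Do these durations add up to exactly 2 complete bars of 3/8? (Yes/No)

One bar of 3/8 = 12 thirty-second notes, so 2 bars = 24.
Each duration in thirty-second notes: eighth note = 4; eighth note = 4; quarter = 8; eighth = 4; thirty-second note = 1; thirty-second = 1; thirty-second = 1; thirty-second = 1.
Altogether 4 + 4 + 8 + 4 + 1 + 1 + 1 + 1 = 24.
24 equals 24, so the answer is Yes.

Yes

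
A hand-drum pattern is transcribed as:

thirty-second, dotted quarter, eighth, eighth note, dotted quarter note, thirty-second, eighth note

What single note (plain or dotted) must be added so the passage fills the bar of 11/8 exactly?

The bar of 11/8 = 44 thirty-second notes.
In thirty-second notes: thirty-second = 1; dotted quarter = 12; eighth = 4; eighth note = 4; dotted quarter note = 12; thirty-second = 1; eighth note = 4.
Total: 1 + 12 + 4 + 4 + 12 + 1 + 4 = 38.
Remaining: 44 − 38 = 6 thirty-second notes, which is a dotted eighth note.

dotted eighth note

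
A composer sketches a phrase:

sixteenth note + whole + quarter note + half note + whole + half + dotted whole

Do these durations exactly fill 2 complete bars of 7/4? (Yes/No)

One bar of 7/4 = 28 sixteenth notes, so 2 bars = 56.
Convert each value to sixteenth notes: sixteenth note = 1; whole = 16; quarter note = 4; half note = 8; whole = 16; half = 8; dotted whole = 24.
Total: 1 + 16 + 4 + 8 + 16 + 8 + 24 = 77.
77 exceeds 56, so the answer is No.

No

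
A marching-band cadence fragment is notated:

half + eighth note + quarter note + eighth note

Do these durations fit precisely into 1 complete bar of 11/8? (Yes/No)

One bar of 11/8 = 11 eighth notes.
Working in eighth notes: half = 4; eighth note = 1; quarter note = 2; eighth note = 1.
Sum: 4 + 1 + 2 + 1 = 8.
8 falls short of 11, so the answer is No.

No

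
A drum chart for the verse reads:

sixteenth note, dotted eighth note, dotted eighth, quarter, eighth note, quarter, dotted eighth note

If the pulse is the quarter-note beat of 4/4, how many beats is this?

5

One quarter-note beat = 4 sixteenth notes.
Each duration in sixteenth notes: sixteenth note = 1; dotted eighth note = 3; dotted eighth = 3; quarter = 4; eighth note = 2; quarter = 4; dotted eighth note = 3.
Altogether 1 + 3 + 3 + 4 + 2 + 4 + 3 = 20.
20 ÷ 4 = 5 beats.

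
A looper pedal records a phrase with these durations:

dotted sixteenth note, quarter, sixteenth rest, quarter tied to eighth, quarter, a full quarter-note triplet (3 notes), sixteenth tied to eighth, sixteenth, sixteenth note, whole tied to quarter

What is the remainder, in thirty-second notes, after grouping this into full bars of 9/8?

One bar of 9/8 = 36 thirty-second notes.
Working in thirty-second notes: dotted sixteenth note = 3; quarter = 8; sixteenth rest = 2; quarter tied to eighth (quarter + eighth) = 12; quarter = 8; a full quarter-note triplet (3 notes) (three triplet quarters span one half) = 16; sixteenth tied to eighth (sixteenth + eighth) = 6; sixteenth = 2; sixteenth note = 2; whole tied to quarter (whole + quarter) = 40.
Total: 3 + 8 + 2 + 12 + 8 + 16 + 6 + 2 + 2 + 40 = 99.
99 ÷ 36 = 2 complete bars with 27 thirty-second notes remaining.

27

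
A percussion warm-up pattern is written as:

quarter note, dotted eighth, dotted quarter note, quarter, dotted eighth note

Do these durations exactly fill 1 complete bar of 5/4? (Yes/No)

One bar of 5/4 = 20 sixteenth notes.
In sixteenth notes: quarter note = 4; dotted eighth = 3; dotted quarter note = 6; quarter = 4; dotted eighth note = 3.
Total: 4 + 3 + 6 + 4 + 3 = 20.
20 equals 20, so the answer is Yes.

Yes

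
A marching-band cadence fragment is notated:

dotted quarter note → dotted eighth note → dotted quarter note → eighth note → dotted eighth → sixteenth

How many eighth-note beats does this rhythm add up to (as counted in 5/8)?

One eighth-note beat = 2 sixteenth notes.
Each duration in sixteenth notes: dotted quarter note = 6; dotted eighth note = 3; dotted quarter note = 6; eighth note = 2; dotted eighth = 3; sixteenth = 1.
Sum: 6 + 3 + 6 + 2 + 3 + 1 = 21.
21 ÷ 2 = 10.5 beats.

10.5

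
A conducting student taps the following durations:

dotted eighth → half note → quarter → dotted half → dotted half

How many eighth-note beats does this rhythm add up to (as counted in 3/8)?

One eighth-note beat = 2 sixteenth notes.
Convert each value to sixteenth notes: dotted eighth = 3; half note = 8; quarter = 4; dotted half = 12; dotted half = 12.
Total: 3 + 8 + 4 + 12 + 12 = 39.
39 ÷ 2 = 19.5 beats.

19.5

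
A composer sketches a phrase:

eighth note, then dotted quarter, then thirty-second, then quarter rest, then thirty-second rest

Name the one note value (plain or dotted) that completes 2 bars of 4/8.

dotted eighth note

2 bars of 4/8 = 32 thirty-second notes.
Working in thirty-second notes: eighth note = 4; dotted quarter = 12; thirty-second = 1; quarter rest = 8; thirty-second rest = 1.
Sum: 4 + 12 + 1 + 8 + 1 = 26.
Remaining: 32 − 26 = 6 thirty-second notes, which is a dotted eighth note.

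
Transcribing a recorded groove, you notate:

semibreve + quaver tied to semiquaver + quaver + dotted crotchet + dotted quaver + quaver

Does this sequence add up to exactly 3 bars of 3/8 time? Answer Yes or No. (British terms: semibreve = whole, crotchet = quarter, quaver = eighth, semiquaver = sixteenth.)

No

One bar of 3/8 = 6 sixteenth notes, so 3 bars = 18.
Express everything in sixteenth notes: semibreve = 16; quaver tied to semiquaver (quaver + semiquaver) = 3; quaver = 2; dotted crotchet = 6; dotted quaver = 3; quaver = 2.
Total: 16 + 3 + 2 + 6 + 3 + 2 = 32.
32 exceeds 18, so the answer is No.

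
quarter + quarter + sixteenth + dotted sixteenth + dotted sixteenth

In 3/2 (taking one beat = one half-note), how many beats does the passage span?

1.5

One half-note beat = 16 thirty-second notes.
Working in thirty-second notes: quarter = 8; quarter = 8; sixteenth = 2; dotted sixteenth = 3; dotted sixteenth = 3.
Total: 8 + 8 + 2 + 3 + 3 = 24.
24 ÷ 16 = 1.5 beats.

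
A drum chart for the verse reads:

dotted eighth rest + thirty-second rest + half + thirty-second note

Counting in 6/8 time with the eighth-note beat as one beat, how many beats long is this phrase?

One eighth-note beat = 4 thirty-second notes.
Working in thirty-second notes: dotted eighth rest = 6; thirty-second rest = 1; half = 16; thirty-second note = 1.
Total: 6 + 1 + 16 + 1 = 24.
24 ÷ 4 = 6 beats.

6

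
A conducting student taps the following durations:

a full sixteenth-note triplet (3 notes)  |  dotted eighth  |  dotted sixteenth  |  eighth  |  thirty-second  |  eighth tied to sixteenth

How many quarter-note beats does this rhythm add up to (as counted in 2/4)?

3

One quarter-note beat = 8 thirty-second notes.
Each duration in thirty-second notes: a full sixteenth-note triplet (3 notes) (three triplet sixteenths span one eighth) = 4; dotted eighth = 6; dotted sixteenth = 3; eighth = 4; thirty-second = 1; eighth tied to sixteenth (eighth + sixteenth) = 6.
Altogether 4 + 6 + 3 + 4 + 1 + 6 = 24.
24 ÷ 8 = 3 beats.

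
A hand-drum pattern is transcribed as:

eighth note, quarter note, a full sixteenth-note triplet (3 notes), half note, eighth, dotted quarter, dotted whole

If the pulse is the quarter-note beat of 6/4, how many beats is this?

12

One quarter-note beat = 2 eighth notes.
Convert each value to eighth notes: eighth note = 1; quarter note = 2; a full sixteenth-note triplet (3 notes) (three triplet sixteenths span one eighth) = 1; half note = 4; eighth = 1; dotted quarter = 3; dotted whole = 12.
Sum: 1 + 2 + 1 + 4 + 1 + 3 + 12 = 24.
24 ÷ 2 = 12 beats.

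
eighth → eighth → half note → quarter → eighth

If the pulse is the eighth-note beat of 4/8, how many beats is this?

One eighth-note beat = 2 sixteenth notes.
Each duration in sixteenth notes: eighth = 2; eighth = 2; half note = 8; quarter = 4; eighth = 2.
Adding: 2 + 2 + 8 + 4 + 2 = 18.
18 ÷ 2 = 9 beats.

9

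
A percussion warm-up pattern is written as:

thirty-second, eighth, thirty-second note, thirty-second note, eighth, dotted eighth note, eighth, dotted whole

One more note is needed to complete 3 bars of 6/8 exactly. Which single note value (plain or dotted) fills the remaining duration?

3 bars of 6/8 = 72 thirty-second notes.
Working in thirty-second notes: thirty-second = 1; eighth = 4; thirty-second note = 1; thirty-second note = 1; eighth = 4; dotted eighth note = 6; eighth = 4; dotted whole = 48.
Sum: 1 + 4 + 1 + 1 + 4 + 6 + 4 + 48 = 69.
Remaining: 72 − 69 = 3 thirty-second notes, which is a dotted sixteenth note.

dotted sixteenth note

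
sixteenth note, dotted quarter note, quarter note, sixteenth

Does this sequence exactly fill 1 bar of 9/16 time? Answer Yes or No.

One bar of 9/16 = 9 sixteenth notes.
Each duration in sixteenth notes: sixteenth note = 1; dotted quarter note = 6; quarter note = 4; sixteenth = 1.
Sum: 1 + 6 + 4 + 1 = 12.
12 exceeds 9, so the answer is No.

No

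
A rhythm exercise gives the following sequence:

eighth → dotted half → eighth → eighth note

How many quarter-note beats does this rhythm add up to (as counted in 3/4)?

One quarter-note beat = 2 eighth notes.
Convert each value to eighth notes: eighth = 1; dotted half = 6; eighth = 1; eighth note = 1.
Altogether 1 + 6 + 1 + 1 = 9.
9 ÷ 2 = 4.5 beats.

4.5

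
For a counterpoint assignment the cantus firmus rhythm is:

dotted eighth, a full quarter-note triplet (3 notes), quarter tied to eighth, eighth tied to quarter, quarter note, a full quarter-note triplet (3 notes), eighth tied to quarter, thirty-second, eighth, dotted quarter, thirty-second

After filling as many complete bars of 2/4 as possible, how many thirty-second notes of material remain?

One bar of 2/4 = 16 thirty-second notes.
Convert each value to thirty-second notes: dotted eighth = 6; a full quarter-note triplet (3 notes) (three triplet quarters span one half) = 16; quarter tied to eighth (quarter + eighth) = 12; eighth tied to quarter (eighth + quarter) = 12; quarter note = 8; a full quarter-note triplet (3 notes) (three triplet quarters span one half) = 16; eighth tied to quarter (eighth + quarter) = 12; thirty-second = 1; eighth = 4; dotted quarter = 12; thirty-second = 1.
Altogether 6 + 16 + 12 + 12 + 8 + 16 + 12 + 1 + 4 + 12 + 1 = 100.
100 ÷ 16 = 6 complete bars with 4 thirty-second notes remaining.

4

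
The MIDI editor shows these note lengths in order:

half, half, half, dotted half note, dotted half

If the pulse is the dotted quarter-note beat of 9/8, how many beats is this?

8

One dotted quarter-note beat = 3 eighth notes.
Convert each value to eighth notes: half = 4; half = 4; half = 4; dotted half note = 6; dotted half = 6.
Sum: 4 + 4 + 4 + 6 + 6 = 24.
24 ÷ 3 = 8 beats.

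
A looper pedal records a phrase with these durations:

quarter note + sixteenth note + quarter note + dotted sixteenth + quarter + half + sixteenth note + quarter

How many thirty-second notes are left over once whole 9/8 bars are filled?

19

One bar of 9/8 = 36 thirty-second notes.
Each duration in thirty-second notes: quarter note = 8; sixteenth note = 2; quarter note = 8; dotted sixteenth = 3; quarter = 8; half = 16; sixteenth note = 2; quarter = 8.
Sum: 8 + 2 + 8 + 3 + 8 + 16 + 2 + 8 = 55.
55 ÷ 36 = 1 complete bar with 19 thirty-second notes remaining.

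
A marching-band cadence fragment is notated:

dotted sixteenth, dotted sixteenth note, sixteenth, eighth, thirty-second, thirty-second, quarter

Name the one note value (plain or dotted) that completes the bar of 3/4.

sixteenth note

The bar of 3/4 = 24 thirty-second notes.
Convert each value to thirty-second notes: dotted sixteenth = 3; dotted sixteenth note = 3; sixteenth = 2; eighth = 4; thirty-second = 1; thirty-second = 1; quarter = 8.
Sum: 3 + 3 + 2 + 4 + 1 + 1 + 8 = 22.
Remaining: 24 − 22 = 2 thirty-second notes, which is a sixteenth note.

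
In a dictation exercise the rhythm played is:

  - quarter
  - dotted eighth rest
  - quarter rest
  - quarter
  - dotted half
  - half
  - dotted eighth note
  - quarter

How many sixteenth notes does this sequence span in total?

42

Express everything in sixteenth notes: quarter = 4; dotted eighth rest = 3; quarter rest = 4; quarter = 4; dotted half = 12; half = 8; dotted eighth note = 3; quarter = 4.
Altogether 4 + 3 + 4 + 4 + 12 + 8 + 3 + 4 = 42 sixteenth notes.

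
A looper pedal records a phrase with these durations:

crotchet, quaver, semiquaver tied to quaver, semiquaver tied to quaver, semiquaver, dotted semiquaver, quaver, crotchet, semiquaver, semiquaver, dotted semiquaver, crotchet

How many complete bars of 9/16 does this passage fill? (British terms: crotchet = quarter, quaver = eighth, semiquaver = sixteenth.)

One bar of 9/16 = 18 thirty-second notes.
Express everything in thirty-second notes: crotchet = 8; quaver = 4; semiquaver tied to quaver (semiquaver + quaver) = 6; semiquaver tied to quaver (semiquaver + quaver) = 6; semiquaver = 2; dotted semiquaver = 3; quaver = 4; crotchet = 8; semiquaver = 2; semiquaver = 2; dotted semiquaver = 3; crotchet = 8.
Altogether 8 + 4 + 6 + 6 + 2 + 3 + 4 + 8 + 2 + 2 + 3 + 8 = 56.
56 ÷ 18 = 3 complete bars with 2 left over.

3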